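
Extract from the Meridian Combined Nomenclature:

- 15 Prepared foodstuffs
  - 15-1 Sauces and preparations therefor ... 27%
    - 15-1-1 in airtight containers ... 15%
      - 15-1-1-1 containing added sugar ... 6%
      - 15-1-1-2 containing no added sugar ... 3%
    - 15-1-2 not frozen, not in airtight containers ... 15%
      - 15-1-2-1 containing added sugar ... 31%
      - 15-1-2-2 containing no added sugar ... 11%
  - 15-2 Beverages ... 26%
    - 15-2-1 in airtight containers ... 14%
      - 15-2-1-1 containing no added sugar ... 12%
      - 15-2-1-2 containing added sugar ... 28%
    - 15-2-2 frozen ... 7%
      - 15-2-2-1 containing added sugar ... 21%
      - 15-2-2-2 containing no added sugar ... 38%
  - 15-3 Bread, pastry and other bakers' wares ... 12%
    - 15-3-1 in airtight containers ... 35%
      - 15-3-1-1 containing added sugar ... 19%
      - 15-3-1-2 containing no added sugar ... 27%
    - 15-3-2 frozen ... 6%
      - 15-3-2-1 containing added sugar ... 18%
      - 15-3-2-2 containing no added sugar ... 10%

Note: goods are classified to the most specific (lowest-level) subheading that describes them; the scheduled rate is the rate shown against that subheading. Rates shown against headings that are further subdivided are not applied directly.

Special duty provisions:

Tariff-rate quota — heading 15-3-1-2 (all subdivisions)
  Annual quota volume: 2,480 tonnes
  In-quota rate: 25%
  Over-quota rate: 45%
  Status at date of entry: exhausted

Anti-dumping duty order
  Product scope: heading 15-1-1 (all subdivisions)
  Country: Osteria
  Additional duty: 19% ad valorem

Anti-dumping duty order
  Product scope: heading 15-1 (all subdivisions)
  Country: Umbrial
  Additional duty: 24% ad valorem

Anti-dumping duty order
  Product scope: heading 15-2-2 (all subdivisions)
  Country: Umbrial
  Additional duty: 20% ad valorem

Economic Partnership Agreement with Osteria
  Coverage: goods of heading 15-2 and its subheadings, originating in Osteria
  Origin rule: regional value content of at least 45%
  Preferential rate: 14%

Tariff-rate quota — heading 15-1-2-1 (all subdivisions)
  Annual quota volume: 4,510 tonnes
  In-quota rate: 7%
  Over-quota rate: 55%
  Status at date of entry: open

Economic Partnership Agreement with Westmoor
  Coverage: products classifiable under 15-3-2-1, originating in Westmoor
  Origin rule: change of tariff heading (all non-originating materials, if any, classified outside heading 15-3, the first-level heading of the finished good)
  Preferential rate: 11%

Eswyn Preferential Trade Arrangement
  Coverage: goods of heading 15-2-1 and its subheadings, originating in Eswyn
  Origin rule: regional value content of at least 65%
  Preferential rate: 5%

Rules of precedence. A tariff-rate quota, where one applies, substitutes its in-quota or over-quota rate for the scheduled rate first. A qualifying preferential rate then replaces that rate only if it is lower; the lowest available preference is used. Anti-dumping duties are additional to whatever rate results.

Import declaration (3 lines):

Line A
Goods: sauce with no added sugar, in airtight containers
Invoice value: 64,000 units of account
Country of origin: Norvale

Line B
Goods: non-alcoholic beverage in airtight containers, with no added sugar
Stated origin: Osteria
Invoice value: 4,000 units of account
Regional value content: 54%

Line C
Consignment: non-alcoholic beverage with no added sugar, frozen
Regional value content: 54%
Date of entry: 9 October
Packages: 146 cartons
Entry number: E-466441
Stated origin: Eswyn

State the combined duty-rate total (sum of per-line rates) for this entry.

Line A: sauce → 15-1; in airtight containers → 15-1-1; with no added sugar → 15-1-1-2. Scheduled 3%. No special measure applies. → 3%.
Line B: non-alcoholic beverage → 15-2; in airtight containers → 15-2-1; with no added sugar → 15-2-1-1. Scheduled 12%. Osteria agreement on 15-2: RVC ≥ 45% → 14% available; preference 14% not lower than 12% → no reduction. → 12%.
Line C: non-alcoholic beverage → 15-2; frozen → 15-2-2; with no added sugar → 15-2-2-2. Scheduled 38%. Eswyn agreement on 15-2-1: 15-2-2-2 not covered. → 38%.
Sum: 3% + 12% + 38% = 53%.

53%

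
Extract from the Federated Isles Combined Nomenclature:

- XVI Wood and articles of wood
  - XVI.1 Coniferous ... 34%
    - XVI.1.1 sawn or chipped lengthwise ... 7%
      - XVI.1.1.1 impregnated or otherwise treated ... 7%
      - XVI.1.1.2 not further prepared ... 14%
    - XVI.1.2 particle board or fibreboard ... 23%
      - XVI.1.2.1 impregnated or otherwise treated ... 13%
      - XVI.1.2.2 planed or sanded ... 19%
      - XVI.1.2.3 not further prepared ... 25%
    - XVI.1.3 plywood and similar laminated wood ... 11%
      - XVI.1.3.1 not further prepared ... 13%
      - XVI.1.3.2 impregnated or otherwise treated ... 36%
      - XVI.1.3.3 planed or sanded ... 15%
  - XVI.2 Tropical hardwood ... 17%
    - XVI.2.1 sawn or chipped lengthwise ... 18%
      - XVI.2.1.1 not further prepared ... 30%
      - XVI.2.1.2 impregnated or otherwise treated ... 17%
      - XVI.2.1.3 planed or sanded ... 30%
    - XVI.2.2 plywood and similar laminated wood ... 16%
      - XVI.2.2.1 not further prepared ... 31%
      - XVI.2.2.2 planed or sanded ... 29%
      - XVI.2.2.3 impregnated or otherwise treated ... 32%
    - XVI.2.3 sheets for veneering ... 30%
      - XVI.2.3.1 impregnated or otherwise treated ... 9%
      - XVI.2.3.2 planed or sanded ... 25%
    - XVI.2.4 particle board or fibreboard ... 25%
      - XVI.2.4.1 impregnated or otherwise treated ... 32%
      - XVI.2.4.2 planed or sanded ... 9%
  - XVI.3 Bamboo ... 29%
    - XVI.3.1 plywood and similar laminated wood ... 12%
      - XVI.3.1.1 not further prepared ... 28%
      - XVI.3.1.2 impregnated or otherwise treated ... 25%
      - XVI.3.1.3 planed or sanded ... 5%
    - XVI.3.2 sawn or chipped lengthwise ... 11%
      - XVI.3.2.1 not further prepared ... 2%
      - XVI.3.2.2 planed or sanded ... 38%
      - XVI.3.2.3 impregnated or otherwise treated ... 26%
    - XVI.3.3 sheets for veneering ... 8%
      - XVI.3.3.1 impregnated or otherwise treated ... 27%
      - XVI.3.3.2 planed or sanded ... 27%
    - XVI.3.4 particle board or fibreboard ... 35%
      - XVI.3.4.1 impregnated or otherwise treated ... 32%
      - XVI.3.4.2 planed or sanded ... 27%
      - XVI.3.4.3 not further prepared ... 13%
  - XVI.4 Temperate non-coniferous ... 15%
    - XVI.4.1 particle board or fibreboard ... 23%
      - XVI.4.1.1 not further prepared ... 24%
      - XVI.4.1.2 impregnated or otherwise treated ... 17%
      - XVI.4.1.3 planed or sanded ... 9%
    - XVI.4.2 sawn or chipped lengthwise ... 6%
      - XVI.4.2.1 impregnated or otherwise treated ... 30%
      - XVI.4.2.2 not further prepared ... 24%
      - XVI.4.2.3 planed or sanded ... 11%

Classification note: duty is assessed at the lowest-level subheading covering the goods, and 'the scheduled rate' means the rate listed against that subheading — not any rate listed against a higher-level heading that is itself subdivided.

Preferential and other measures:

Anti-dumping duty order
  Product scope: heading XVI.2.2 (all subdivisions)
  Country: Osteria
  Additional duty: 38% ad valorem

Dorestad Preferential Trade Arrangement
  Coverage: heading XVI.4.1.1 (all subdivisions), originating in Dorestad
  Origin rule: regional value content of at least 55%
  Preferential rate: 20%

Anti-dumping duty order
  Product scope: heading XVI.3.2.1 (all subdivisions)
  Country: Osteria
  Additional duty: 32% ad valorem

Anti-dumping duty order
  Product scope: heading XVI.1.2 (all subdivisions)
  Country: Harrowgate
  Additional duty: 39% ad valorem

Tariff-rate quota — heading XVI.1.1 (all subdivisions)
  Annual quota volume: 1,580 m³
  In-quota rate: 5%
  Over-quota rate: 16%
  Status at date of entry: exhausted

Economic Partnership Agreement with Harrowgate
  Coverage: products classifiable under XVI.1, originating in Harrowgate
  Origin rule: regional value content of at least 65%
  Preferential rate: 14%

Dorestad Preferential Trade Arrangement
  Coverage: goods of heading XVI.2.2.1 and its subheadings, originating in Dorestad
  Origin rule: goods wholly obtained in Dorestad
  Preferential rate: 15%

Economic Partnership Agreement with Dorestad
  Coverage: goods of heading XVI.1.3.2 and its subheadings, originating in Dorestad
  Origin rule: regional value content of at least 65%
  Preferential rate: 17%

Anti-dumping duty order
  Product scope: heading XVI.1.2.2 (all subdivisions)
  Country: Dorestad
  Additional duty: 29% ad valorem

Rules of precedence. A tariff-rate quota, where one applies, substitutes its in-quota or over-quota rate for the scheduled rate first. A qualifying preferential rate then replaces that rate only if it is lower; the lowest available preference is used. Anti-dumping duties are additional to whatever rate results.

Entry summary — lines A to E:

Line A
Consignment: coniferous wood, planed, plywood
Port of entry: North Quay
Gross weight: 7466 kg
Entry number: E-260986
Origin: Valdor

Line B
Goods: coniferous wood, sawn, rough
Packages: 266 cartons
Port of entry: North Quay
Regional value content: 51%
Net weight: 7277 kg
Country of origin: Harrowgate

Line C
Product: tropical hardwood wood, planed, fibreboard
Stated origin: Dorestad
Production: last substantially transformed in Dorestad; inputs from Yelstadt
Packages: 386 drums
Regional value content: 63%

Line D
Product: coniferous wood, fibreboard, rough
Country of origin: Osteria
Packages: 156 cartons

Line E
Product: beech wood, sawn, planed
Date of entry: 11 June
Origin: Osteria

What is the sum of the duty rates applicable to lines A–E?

Line A: coniferous → XVI.1; plywood → XVI.1.3; planed → XVI.1.3.3. Scheduled 15%. No special measure applies. → 15%.
Line B: coniferous → XVI.1; sawn → XVI.1.1; rough → XVI.1.1.2. Scheduled 14%. quota on XVI.1.1 exhausted → over-quota 16%; Harrowgate agreement on XVI.1: RVC < 65%. → 16%.
Line C: tropical hardwood → XVI.2; fibreboard → XVI.2.4; planed → XVI.2.4.2. Scheduled 9%. Dorestad agreement on XVI.4.1.1: XVI.2.4.2 not covered; Dorestad agreement on XVI.2.2.1: XVI.2.4.2 not covered; Dorestad agreement on XVI.1.3.2: XVI.2.4.2 not covered. → 9%.
Line D: coniferous → XVI.1; fibreboard → XVI.1.2; rough → XVI.1.2.3. Scheduled 25%. No special measure applies. → 25%.
Line E: beech → XVI.4; sawn → XVI.4.2; planed → XVI.4.2.3. Scheduled 11%. No special measure applies. → 11%.
Sum: 15% + 16% + 9% + 25% + 11% = 76%.

76%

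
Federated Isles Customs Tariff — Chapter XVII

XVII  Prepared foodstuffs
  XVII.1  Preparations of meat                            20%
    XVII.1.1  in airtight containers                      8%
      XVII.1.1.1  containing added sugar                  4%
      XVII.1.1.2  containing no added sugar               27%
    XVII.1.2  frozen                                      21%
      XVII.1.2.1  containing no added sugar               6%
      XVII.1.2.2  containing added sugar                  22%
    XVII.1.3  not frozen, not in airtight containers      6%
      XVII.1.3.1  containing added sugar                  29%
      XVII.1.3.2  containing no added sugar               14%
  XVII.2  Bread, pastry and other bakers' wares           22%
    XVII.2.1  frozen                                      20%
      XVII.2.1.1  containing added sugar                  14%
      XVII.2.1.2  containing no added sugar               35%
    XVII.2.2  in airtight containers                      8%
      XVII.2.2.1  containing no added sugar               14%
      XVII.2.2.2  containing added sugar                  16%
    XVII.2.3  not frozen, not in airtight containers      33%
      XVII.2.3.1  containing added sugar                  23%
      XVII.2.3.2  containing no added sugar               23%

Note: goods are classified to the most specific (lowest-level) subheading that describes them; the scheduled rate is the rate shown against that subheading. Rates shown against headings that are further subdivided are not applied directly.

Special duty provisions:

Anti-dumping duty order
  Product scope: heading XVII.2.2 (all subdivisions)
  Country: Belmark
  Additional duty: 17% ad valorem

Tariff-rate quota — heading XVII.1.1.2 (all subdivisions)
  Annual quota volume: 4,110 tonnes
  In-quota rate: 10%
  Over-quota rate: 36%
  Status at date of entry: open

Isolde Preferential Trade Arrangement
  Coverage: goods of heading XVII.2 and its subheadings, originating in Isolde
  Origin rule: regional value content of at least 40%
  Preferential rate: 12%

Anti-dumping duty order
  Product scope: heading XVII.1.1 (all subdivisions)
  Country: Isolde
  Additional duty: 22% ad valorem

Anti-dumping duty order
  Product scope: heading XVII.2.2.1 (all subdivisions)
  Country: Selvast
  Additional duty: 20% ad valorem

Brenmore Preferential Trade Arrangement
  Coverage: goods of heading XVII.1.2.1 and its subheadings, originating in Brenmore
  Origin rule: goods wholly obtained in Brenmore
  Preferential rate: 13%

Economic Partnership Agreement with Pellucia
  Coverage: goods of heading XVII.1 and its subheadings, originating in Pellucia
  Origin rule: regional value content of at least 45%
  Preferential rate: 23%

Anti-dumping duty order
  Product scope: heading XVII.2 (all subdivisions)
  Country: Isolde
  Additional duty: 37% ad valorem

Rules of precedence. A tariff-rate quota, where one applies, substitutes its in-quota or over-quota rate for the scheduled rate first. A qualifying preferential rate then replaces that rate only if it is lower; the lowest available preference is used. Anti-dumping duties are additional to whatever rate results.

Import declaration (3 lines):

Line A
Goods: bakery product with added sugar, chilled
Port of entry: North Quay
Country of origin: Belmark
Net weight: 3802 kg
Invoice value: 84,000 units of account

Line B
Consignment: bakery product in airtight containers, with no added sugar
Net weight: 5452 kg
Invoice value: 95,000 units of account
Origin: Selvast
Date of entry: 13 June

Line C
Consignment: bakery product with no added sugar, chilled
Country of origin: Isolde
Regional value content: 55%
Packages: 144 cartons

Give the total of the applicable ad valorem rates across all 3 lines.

106%

Line A: bakery product → XVII.2; chilled → XVII.2.3; with added sugar → XVII.2.3.1. Scheduled 23%. No special measure applies. → 23%.
Line B: bakery product → XVII.2; in airtight containers → XVII.2.2; with no added sugar → XVII.2.2.1. Scheduled 14%. anti-dumping (Selvast, XVII.2.2.1): +20%; total 14% + 20% = 34%. → 34%.
Line C: bakery product → XVII.2; chilled → XVII.2.3; with no added sugar → XVII.2.3.2. Scheduled 23%. Isolde agreement on XVII.2: RVC ≥ 40% → 12% available; preferential 12%; anti-dumping (Isolde, XVII.2): +37%; total 12% + 37% = 49%. → 49%.
Sum: 23% + 34% + 49% = 106%.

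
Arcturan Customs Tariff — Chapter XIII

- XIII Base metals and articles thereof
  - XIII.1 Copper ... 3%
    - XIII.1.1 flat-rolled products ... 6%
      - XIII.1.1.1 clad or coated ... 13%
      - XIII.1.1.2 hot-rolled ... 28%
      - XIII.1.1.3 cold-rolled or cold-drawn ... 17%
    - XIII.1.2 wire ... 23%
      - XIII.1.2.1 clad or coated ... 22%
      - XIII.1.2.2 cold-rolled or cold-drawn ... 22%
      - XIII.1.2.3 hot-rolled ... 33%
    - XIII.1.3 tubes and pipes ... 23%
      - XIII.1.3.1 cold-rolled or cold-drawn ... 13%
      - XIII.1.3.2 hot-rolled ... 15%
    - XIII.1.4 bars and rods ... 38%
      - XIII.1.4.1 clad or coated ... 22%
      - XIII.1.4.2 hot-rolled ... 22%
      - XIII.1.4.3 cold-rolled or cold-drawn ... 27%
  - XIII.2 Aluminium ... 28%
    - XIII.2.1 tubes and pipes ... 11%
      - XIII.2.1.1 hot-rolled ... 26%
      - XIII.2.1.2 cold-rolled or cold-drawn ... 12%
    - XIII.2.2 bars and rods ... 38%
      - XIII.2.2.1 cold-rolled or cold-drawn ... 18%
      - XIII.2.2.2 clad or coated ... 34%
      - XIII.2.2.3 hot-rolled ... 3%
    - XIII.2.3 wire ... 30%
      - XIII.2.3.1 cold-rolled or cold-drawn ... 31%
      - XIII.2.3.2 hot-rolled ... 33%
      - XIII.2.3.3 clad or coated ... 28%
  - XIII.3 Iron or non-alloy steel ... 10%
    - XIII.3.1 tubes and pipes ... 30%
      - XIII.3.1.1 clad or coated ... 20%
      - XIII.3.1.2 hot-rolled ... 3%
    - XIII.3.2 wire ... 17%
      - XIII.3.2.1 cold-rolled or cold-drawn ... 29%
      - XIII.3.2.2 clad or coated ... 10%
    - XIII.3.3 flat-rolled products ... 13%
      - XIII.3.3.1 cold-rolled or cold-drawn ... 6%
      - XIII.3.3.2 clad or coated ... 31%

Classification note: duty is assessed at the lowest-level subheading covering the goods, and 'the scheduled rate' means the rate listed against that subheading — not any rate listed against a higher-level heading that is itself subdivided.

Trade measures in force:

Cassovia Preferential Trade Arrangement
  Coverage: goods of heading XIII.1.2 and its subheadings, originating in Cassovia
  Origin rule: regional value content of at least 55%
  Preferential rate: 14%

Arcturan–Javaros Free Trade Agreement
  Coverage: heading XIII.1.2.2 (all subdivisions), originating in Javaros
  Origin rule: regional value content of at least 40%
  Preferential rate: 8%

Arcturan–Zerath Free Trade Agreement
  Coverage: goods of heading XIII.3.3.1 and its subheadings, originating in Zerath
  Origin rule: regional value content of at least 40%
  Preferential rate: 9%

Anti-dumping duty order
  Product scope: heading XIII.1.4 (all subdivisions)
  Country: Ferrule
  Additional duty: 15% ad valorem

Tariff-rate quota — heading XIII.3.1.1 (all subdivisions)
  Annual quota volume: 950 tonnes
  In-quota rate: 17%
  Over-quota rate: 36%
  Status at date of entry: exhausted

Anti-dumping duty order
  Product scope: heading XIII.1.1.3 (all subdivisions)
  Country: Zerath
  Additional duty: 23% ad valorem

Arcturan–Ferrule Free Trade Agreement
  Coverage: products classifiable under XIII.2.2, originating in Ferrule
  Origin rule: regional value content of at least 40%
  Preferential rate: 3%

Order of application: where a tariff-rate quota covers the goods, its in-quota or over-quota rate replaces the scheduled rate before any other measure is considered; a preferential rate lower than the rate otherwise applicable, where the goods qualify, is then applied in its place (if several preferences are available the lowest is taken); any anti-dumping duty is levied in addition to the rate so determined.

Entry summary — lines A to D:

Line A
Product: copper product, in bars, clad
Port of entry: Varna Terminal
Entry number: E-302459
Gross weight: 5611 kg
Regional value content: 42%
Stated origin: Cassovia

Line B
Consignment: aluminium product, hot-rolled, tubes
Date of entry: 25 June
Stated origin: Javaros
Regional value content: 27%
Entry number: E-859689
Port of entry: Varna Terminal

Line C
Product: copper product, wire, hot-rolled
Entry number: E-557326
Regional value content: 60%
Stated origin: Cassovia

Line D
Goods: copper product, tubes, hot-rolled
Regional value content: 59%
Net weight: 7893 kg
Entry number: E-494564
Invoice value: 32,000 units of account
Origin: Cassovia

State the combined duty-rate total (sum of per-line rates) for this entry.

77%

Line A: copper → XIII.1; in bars → XIII.1.4; clad → XIII.1.4.1. Scheduled 22%. Cassovia agreement on XIII.1.2: XIII.1.4.1 not covered. → 22%.
Line B: aluminium → XIII.2; tubes → XIII.2.1; hot-rolled → XIII.2.1.1. Scheduled 26%. Javaros agreement on XIII.1.2.2: XIII.2.1.1 not covered. → 26%.
Line C: copper → XIII.1; wire → XIII.1.2; hot-rolled → XIII.1.2.3. Scheduled 33%. Cassovia agreement on XIII.1.2: RVC ≥ 55% → 14% available; preferential 14%. → 14%.
Line D: copper → XIII.1; tubes → XIII.1.3; hot-rolled → XIII.1.3.2. Scheduled 15%. Cassovia agreement on XIII.1.2: XIII.1.3.2 not covered. → 15%.
Sum: 22% + 26% + 14% + 15% = 77%.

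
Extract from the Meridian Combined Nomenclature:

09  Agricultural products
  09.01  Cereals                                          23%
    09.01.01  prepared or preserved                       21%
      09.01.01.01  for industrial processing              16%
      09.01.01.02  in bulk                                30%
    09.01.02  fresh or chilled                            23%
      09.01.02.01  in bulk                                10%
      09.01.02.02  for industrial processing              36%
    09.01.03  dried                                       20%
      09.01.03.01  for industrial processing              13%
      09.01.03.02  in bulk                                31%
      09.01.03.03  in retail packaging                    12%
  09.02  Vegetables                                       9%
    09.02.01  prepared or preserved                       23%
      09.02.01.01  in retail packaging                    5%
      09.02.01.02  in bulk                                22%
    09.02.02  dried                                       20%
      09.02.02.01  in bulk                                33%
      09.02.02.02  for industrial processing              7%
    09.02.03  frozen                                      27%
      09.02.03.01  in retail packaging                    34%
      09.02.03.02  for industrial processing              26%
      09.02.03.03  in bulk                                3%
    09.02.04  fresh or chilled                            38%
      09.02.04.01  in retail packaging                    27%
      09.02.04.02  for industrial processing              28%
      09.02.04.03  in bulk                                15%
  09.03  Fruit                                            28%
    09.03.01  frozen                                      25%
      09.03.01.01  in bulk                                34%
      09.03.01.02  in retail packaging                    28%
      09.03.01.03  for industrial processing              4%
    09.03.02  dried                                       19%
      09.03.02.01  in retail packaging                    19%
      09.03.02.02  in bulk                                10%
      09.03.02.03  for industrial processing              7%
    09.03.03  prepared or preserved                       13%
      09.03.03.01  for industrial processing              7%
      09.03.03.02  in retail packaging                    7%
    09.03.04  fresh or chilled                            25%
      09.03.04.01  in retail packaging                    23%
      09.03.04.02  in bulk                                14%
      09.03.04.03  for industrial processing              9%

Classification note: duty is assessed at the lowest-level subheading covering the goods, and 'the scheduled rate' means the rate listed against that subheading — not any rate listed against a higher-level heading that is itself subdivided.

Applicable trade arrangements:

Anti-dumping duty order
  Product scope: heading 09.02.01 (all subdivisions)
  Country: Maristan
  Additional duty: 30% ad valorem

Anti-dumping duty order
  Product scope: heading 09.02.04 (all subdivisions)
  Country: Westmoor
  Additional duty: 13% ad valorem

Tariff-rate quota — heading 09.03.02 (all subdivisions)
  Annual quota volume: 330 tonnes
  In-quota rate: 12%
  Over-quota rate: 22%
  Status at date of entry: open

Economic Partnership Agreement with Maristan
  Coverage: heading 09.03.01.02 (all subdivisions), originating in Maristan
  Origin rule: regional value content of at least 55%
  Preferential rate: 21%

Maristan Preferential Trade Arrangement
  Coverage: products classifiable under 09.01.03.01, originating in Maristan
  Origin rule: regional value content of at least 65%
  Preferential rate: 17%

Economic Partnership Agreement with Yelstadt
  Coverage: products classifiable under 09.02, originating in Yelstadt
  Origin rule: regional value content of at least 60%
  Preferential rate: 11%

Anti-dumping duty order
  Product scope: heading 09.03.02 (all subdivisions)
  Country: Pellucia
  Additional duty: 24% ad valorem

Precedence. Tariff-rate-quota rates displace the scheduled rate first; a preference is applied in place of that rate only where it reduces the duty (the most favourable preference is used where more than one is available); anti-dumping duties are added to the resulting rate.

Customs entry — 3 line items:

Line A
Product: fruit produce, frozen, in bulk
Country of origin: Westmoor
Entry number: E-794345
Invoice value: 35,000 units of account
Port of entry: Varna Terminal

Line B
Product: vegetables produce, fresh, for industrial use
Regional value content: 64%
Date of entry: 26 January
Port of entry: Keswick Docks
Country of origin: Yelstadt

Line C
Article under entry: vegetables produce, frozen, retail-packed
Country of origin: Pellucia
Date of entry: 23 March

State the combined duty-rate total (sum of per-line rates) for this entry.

79%

Line A: fruit → 09.03; frozen → 09.03.01; in bulk → 09.03.01.01. Scheduled 34%. No special measure applies. → 34%.
Line B: vegetables → 09.02; fresh → 09.02.04; for industrial use → 09.02.04.02. Scheduled 28%. Yelstadt agreement on 09.02: RVC ≥ 60% → 11% available; preferential 11%. → 11%.
Line C: vegetables → 09.02; frozen → 09.02.03; retail-packed → 09.02.03.01. Scheduled 34%. No special measure applies. → 34%.
Sum: 34% + 11% + 34% = 79%.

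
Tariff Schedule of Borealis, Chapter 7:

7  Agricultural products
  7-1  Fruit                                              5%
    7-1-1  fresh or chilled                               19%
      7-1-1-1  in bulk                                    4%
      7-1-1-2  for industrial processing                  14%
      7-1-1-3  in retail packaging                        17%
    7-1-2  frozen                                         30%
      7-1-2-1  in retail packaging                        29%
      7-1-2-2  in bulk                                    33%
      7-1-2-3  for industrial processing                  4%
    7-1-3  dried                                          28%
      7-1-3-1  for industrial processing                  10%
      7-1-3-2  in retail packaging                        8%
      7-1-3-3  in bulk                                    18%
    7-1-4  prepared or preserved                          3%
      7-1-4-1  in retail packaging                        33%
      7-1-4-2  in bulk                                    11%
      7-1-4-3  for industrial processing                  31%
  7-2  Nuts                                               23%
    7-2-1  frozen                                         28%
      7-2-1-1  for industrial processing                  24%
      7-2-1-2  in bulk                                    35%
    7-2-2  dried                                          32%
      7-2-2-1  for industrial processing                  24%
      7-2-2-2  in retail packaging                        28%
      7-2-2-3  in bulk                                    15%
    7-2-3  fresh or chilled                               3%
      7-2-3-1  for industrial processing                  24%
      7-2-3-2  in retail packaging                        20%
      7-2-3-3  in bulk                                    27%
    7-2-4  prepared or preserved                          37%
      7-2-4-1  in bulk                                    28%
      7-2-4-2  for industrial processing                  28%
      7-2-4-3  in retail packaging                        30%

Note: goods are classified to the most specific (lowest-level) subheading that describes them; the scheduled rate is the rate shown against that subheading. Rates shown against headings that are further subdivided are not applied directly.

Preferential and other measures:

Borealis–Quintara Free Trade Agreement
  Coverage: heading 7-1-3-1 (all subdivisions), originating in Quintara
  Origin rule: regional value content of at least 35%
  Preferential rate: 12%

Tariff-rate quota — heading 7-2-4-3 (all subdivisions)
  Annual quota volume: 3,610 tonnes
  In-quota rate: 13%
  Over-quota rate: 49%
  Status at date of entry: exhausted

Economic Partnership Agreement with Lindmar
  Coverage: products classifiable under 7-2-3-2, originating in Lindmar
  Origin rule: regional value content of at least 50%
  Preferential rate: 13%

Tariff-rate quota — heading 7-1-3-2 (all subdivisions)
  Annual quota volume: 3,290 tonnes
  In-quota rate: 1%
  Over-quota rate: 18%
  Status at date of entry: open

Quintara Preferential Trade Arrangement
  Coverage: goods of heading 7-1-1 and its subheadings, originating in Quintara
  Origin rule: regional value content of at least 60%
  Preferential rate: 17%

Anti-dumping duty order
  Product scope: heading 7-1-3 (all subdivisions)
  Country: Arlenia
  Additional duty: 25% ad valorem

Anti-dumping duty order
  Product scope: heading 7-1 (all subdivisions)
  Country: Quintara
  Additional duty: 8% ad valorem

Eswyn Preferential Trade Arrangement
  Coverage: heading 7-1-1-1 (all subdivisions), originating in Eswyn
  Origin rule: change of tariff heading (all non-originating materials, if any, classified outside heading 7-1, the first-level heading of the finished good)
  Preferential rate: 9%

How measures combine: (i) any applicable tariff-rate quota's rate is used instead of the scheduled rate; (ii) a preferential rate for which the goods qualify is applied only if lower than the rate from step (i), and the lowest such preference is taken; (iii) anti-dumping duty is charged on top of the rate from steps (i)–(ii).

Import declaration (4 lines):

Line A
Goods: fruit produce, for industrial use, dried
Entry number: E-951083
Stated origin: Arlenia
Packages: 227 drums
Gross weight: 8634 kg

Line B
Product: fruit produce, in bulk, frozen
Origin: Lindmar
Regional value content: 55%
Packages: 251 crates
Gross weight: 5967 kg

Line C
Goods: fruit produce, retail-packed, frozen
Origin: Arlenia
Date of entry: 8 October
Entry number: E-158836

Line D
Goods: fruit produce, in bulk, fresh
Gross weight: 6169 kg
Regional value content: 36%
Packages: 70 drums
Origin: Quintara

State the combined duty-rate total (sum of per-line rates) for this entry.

Line A: fruit → 7-1; dried → 7-1-3; for industrial use → 7-1-3-1. Scheduled 10%. anti-dumping (Arlenia, 7-1-3): +25%; total 10% + 25% = 35%. → 35%.
Line B: fruit → 7-1; frozen → 7-1-2; in bulk → 7-1-2-2. Scheduled 33%. Lindmar agreement on 7-2-3-2: 7-1-2-2 not covered. → 33%.
Line C: fruit → 7-1; frozen → 7-1-2; retail-packed → 7-1-2-1. Scheduled 29%. No special measure applies. → 29%.
Line D: fruit → 7-1; fresh → 7-1-1; in bulk → 7-1-1-1. Scheduled 4%. Quintara agreement on 7-1-3-1: 7-1-1-1 not covered; Quintara agreement on 7-1-1: RVC < 60%; anti-dumping (Quintara, 7-1): +8%; total 4% + 8% = 12%. → 12%.
Sum: 35% + 33% + 29% + 12% = 109%.

109%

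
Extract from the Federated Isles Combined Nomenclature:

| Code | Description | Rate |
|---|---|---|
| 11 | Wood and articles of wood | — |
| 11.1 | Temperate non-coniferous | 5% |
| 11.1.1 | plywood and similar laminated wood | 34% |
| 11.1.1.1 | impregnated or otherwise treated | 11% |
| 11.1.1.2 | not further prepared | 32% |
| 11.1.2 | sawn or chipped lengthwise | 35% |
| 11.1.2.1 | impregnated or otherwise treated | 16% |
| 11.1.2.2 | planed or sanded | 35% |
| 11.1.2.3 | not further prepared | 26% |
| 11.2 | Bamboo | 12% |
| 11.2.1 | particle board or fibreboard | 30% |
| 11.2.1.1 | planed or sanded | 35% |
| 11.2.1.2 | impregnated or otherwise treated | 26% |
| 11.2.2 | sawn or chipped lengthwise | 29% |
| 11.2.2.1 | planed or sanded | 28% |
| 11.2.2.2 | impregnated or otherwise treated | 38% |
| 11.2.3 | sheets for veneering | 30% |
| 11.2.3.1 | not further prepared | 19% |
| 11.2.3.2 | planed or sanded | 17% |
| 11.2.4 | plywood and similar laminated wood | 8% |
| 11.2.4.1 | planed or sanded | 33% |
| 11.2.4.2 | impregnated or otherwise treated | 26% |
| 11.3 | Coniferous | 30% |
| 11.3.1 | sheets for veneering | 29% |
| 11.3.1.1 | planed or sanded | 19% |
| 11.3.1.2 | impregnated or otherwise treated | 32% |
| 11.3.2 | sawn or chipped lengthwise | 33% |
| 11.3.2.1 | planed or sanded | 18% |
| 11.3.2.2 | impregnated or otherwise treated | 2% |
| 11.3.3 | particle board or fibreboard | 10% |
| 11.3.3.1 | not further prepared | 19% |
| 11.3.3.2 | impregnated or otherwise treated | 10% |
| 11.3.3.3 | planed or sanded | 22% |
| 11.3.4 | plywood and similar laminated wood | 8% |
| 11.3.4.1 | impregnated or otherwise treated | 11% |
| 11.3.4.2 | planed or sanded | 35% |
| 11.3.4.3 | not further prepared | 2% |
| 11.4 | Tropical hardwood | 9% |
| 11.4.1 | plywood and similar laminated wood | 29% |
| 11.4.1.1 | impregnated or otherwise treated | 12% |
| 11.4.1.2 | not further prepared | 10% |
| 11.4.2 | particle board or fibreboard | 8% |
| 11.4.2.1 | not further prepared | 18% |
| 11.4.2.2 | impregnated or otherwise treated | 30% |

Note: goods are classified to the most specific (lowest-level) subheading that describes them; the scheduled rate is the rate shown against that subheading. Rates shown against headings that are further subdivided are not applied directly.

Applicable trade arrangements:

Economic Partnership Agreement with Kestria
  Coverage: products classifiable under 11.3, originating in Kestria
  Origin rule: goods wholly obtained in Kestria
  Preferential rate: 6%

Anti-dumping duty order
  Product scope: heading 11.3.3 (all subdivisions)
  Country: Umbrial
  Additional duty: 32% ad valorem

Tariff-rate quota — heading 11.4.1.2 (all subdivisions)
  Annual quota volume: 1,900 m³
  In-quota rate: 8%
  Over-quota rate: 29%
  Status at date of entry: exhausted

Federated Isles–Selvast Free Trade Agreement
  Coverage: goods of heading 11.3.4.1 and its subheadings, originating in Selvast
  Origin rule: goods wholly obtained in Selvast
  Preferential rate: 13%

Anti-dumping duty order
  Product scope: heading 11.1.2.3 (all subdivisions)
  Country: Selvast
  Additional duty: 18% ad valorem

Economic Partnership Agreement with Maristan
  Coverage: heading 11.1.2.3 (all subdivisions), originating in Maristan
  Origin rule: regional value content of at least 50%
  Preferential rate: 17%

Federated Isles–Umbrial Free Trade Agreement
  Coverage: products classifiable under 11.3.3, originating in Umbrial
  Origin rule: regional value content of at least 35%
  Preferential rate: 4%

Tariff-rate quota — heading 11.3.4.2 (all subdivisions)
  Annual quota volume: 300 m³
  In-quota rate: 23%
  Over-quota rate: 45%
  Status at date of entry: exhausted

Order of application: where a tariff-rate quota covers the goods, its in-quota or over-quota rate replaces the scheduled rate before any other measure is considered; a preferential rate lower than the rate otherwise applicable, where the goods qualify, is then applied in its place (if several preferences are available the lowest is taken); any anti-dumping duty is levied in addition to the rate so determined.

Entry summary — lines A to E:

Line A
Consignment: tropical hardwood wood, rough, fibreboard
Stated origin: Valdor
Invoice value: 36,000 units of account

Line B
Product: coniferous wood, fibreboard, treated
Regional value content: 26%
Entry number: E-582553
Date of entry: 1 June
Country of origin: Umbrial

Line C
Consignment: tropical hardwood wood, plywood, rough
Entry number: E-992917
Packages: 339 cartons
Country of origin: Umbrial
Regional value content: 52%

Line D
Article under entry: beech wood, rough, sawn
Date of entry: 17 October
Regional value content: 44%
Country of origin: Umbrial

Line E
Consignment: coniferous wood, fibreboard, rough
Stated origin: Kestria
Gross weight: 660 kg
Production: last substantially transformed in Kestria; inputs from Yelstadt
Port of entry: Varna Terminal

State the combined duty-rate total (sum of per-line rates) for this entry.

134%

Line A: tropical hardwood → 11.4; fibreboard → 11.4.2; rough → 11.4.2.1. Scheduled 18%. No special measure applies. → 18%.
Line B: coniferous → 11.3; fibreboard → 11.3.3; treated → 11.3.3.2. Scheduled 10%. Umbrial agreement on 11.3.3: RVC < 35%; anti-dumping (Umbrial, 11.3.3): +32%; total 10% + 32% = 42%. → 42%.
Line C: tropical hardwood → 11.4; plywood → 11.4.1; rough → 11.4.1.2. Scheduled 10%. quota on 11.4.1.2 exhausted → over-quota 29%; Umbrial agreement on 11.3.3: 11.4.1.2 not covered. → 29%.
Line D: beech → 11.1; sawn → 11.1.2; rough → 11.1.2.3. Scheduled 26%. Umbrial agreement on 11.3.3: 11.1.2.3 not covered. → 26%.
Line E: coniferous → 11.3; fibreboard → 11.3.3; rough → 11.3.3.1. Scheduled 19%. Kestria agreement on 11.3: not wholly obtained. → 19%.
Sum: 18% + 42% + 29% + 26% + 19% = 134%.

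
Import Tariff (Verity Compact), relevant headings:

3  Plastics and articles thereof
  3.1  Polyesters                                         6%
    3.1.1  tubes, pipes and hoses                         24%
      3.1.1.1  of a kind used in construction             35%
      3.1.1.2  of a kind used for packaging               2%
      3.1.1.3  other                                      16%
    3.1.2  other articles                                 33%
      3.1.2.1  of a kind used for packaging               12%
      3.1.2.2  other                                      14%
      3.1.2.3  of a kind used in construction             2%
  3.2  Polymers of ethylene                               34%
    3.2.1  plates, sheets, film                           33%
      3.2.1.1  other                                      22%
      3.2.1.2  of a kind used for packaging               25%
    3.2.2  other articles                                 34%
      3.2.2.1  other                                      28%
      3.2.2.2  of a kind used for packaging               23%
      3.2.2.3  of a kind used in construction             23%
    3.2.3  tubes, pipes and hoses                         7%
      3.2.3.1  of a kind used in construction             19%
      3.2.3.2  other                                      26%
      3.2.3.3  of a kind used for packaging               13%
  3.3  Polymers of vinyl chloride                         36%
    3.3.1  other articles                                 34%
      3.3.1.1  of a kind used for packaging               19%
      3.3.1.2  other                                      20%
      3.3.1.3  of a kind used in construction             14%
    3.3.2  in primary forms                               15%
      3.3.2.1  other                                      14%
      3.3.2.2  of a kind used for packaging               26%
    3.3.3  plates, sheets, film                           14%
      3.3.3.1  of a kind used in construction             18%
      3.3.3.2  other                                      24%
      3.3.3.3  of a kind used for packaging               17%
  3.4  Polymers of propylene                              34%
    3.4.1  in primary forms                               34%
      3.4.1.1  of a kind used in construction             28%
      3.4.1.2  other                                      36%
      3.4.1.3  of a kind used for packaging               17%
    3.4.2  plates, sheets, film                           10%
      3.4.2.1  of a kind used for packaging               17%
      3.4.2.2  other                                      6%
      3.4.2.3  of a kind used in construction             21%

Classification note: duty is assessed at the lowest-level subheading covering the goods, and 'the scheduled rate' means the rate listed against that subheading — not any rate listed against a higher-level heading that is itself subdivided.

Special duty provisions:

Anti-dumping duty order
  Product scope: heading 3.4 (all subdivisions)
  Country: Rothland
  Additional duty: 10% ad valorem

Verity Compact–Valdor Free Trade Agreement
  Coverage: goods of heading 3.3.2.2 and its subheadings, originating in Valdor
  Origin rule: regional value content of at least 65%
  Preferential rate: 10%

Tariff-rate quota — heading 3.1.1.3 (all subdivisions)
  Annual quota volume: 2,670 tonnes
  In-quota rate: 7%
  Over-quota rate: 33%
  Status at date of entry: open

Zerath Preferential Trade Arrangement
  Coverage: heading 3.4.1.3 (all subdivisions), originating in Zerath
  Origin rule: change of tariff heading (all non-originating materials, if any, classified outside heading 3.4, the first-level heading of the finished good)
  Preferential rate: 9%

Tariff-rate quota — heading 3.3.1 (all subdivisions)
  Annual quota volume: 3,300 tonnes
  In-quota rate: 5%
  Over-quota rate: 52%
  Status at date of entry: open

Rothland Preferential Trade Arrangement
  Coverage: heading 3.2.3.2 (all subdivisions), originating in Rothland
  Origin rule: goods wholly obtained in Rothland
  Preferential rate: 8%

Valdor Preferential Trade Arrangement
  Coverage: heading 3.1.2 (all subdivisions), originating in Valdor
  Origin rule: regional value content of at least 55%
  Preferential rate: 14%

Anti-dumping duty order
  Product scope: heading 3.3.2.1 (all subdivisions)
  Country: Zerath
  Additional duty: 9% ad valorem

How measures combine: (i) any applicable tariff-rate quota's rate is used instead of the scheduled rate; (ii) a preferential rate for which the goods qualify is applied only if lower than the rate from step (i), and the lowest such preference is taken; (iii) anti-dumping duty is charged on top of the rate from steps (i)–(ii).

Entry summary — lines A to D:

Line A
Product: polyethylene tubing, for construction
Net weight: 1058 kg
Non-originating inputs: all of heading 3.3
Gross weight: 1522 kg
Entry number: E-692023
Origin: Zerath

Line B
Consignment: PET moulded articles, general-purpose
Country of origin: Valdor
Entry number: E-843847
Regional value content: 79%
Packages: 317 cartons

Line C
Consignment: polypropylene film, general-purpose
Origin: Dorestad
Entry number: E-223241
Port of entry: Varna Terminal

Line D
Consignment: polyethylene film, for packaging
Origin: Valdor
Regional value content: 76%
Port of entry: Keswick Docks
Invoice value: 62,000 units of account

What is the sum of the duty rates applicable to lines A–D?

Line A: polyethylene → 3.2; tubing → 3.2.3; for construction → 3.2.3.1. Scheduled 19%. Zerath agreement on 3.4.1.3: 3.2.3.1 not covered. → 19%.
Line B: PET → 3.1; moulded articles → 3.1.2; general-purpose → 3.1.2.2. Scheduled 14%. Valdor agreement on 3.3.2.2: 3.1.2.2 not covered; Valdor agreement on 3.1.2: RVC ≥ 55% → 14% available; preference 14% not lower than 14% → no reduction. → 14%.
Line C: polypropylene → 3.4; film → 3.4.2; general-purpose → 3.4.2.2. Scheduled 6%. No special measure applies. → 6%.
Line D: polyethylene → 3.2; film → 3.2.1; for packaging → 3.2.1.2. Scheduled 25%. Valdor agreement on 3.3.2.2: 3.2.1.2 not covered; Valdor agreement on 3.1.2: 3.2.1.2 not covered. → 25%.
Sum: 19% + 14% + 6% + 25% = 64%.

64%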